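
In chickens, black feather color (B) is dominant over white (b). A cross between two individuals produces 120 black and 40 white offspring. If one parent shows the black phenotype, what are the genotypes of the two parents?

Observed offspring: 120 black, 40 white
The observed ratio simplifies to 3:1. White (bb) offspring appear, so each parent must contribute one b allele. The parent stated to show black carries B, so it is Bb. The other parent is then either Bb or bb: Bb × bb would give a 1:1 split, whereas Bb × Bb gives 3:1 — matching the data. So both parents are heterozygous (Bb × Bb).
Parent genotypes: Bb × Bb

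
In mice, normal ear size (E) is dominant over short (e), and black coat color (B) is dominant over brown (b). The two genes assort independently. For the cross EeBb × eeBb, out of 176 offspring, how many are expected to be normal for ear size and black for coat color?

Dihybrid cross EeBb × eeBb — consider each gene separately:
ear size: Ee × ee → 2 Ee, 2 ee → 2 E_ : 2 ee (out of 4)
coat color: Bb × Bb → 1 BB, 2 Bb, 1 bb → 3 B_ : 1 bb (out of 4)
Looking for: normal (E_) and black (B_)
P(normal) = 2/4, P(black) = 3/4
P(both) = 2/4 × 3/4 = 6/16 = 3/8
Expected count = 3/8 × 176 = 66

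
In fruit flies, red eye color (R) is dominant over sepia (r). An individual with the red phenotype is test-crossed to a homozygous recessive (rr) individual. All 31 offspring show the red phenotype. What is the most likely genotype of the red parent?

Test cross: ? × rr
All offspring are red.
If the unknown parent were heterozygous (Rr), about half of 31 offspring would be sepia; none are. The unknown parent is most likely homozygous dominant (RR).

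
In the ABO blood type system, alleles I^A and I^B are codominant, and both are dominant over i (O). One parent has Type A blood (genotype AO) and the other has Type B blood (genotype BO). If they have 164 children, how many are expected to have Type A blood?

Cross: AO × BO
Possible offspring genotypes: 1 AB, 1 AO, 1 BO, 1 OO
Blood type counts: 1 Type AB, 1 Type A, 1 Type B, 1 Type O
Probability of Type A: 1/4
Expected count = 1/4 × 164 = 41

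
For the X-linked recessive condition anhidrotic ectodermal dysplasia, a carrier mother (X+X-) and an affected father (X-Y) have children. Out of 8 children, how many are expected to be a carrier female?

Cross: X+X- × X-Y
Offspring: 1 X+X-, 1 X+Y, 1 X-X-, 1 X-Y
Probability of a carrier female: 1/4
Expected count = 1/4 × 8 = 2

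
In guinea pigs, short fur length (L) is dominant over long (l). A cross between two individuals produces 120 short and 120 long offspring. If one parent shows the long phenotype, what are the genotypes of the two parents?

Observed offspring: 120 short, 120 long
The observed ratio simplifies to 1:1. One parent shows long, so its genotype must be ll. A 1:1 offspring split requires the other parent to be heterozygous (Ll).
Parent genotypes: ll × Ll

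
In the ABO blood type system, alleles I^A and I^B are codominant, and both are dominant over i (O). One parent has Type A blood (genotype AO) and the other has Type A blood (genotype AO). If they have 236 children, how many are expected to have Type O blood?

Cross: AO × AO
Possible offspring genotypes: 1 AA, 2 AO, 1 OO
Blood type counts: 3 Type A, 1 Type O
Probability of Type O: 1/4
Expected count = 1/4 × 236 = 59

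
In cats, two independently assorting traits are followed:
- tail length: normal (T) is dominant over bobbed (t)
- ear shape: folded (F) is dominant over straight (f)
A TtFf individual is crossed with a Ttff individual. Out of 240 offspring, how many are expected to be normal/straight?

Dihybrid cross TtFf × Ttff — consider each gene separately:
tail length: Tt × Tt → 1 TT, 2 Tt, 1 tt → 3 T_ : 1 tt (out of 4)
ear shape: Ff × ff → 2 Ff, 2 ff → 2 F_ : 2 ff (out of 4)
Combine (counts out of 4 × 4 = 16): normal/folded (T_F_) = 3×2 = 6; normal/straight (T_ff) = 3×2 = 6; bobbed/folded (ttF_) = 1×2 = 2; bobbed/straight (ttff) = 1×2 = 2
Phenotype counts (out of 16): 6 normal/folded, 6 normal/straight, 2 bobbed/folded, 2 bobbed/straight
normal/straight: 6 out of 16 → fraction 3/8
Expected count = 3/8 × 240 = 90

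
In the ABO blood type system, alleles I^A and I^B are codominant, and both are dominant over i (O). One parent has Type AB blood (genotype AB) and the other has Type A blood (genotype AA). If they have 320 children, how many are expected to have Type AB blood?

Cross: AB × AA
Possible offspring genotypes: 2 AA, 2 AB
Blood type counts: 2 Type A, 2 Type AB
Probability of Type AB: 2/4 = 1/2
Expected count = 1/2 × 320 = 160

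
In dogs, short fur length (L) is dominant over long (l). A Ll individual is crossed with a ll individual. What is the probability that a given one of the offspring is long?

Punnett square for Ll × ll:
Offspring genotypes: 2 Ll, 2 ll
short: 2, long: 2
long: 2 out of 4
Probability: 2/4 = 1/2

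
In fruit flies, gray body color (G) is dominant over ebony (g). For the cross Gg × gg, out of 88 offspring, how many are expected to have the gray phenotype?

Punnett square for Gg × gg:
Offspring genotypes: 2 Gg, 2 gg
Total offspring: 4
Count with target: 2
Probability: 2/4 = 1/2
Expected count = 1/2 × 88 = 44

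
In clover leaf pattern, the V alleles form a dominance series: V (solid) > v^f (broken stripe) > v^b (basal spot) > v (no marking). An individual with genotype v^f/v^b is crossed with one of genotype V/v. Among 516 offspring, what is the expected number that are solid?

Cross: v^f/v^b × V/v
Allele dominance: V > v^f > v^b > v
Offspring genotypes: 1 V/v^f, 1 v^f/v, 1 V/v^b, 1 v^b/v
Phenotype counts: 2 solid, 1 broken stripe, 1 basal spot
solid: 2 out of 4 → fraction 1/2
Expected count = 1/2 × 516 = 258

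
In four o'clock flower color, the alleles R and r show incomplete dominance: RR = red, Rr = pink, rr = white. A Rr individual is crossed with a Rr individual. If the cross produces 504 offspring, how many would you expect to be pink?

Punnett square for Rr × Rr:
Offspring genotypes: 1 RR, 2 Rr, 1 rr
Phenotype counts: 1 red, 2 pink, 1 white
pink: 2 out of 4 → fraction 1/2
Expected count = 1/2 × 504 = 252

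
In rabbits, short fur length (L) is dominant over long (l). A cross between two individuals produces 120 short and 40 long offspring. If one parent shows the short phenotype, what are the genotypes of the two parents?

Observed offspring: 120 short, 40 long
The observed ratio simplifies to 3:1. Long (ll) offspring appear, so each parent must contribute one l allele. The parent stated to show short carries L, so it is Ll. The other parent is then either Ll or ll: Ll × ll would give a 1:1 split, whereas Ll × Ll gives 3:1 — matching the data. So both parents are heterozygous (Ll × Ll).
Parent genotypes: Ll × Ll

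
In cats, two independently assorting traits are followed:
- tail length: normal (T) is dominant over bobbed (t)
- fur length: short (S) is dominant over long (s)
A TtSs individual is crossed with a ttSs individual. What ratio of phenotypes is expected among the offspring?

Dihybrid cross TtSs × ttSs — consider each gene separately:
tail length: Tt × tt → 2 Tt, 2 tt → 2 T_ : 2 tt (out of 4)
fur length: Ss × Ss → 1 SS, 2 Ss, 1 ss → 3 S_ : 1 ss (out of 4)
Combine (counts out of 4 × 4 = 16): normal/short (T_S_) = 2×3 = 6; normal/long (T_ss) = 2×1 = 2; bobbed/short (ttS_) = 2×3 = 6; bobbed/long (ttss) = 2×1 = 2
Phenotype counts (out of 16): 6 normal/short, 2 normal/long, 6 bobbed/short, 2 bobbed/long
Ratio: 3 normal/short : 1 normal/long : 3 bobbed/short : 1 bobbed/long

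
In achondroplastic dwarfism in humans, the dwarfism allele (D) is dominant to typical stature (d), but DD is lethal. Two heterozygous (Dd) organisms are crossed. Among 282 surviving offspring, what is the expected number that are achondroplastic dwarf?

Cross: Dd × Dd
Punnett square offspring (before lethality): 1 DD, 2 Dd, 1 dd
The DD genotype is lethal (embryos die); surviving offspring: 2 Dd, 1 dd
achondroplastic dwarf: 2 out of 3 → fraction 2/3
Expected count = 2/3 × 282 = 188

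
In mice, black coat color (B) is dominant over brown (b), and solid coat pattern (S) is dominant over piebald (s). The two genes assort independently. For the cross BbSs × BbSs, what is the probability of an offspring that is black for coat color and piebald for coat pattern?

Dihybrid cross BbSs × BbSs — consider each gene separately:
coat color: Bb × Bb → 1 BB, 2 Bb, 1 bb → 3 B_ : 1 bb (out of 4)
coat pattern: Ss × Ss → 1 SS, 2 Ss, 1 ss → 3 S_ : 1 ss (out of 4)
Looking for: black (B_) and piebald (ss)
P(black) = 3/4, P(piebald) = 1/4
P(both) = 3/4 × 1/4 = 3/16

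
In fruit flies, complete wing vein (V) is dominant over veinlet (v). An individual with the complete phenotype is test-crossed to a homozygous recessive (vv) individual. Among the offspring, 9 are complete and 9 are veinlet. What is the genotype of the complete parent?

Test cross: ? × vv
Offspring: 9 complete, 9 veinlet — approximately 1:1.
A 1:1 ratio in a test cross indicates the unknown parent is heterozygous (Vv).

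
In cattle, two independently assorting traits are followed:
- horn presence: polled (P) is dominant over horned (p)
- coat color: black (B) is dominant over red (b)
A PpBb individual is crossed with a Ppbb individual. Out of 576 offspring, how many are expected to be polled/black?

Dihybrid cross PpBb × Ppbb — consider each gene separately:
horn presence: Pp × Pp → 1 PP, 2 Pp, 1 pp → 3 P_ : 1 pp (out of 4)
coat color: Bb × bb → 2 Bb, 2 bb → 2 B_ : 2 bb (out of 4)
Combine (counts out of 4 × 4 = 16): polled/black (P_B_) = 3×2 = 6; polled/red (P_bb) = 3×2 = 6; horned/black (ppB_) = 1×2 = 2; horned/red (ppbb) = 1×2 = 2
Phenotype counts (out of 16): 6 polled/black, 6 polled/red, 2 horned/black, 2 horned/red
polled/black: 6 out of 16 → fraction 3/8
Expected count = 3/8 × 576 = 216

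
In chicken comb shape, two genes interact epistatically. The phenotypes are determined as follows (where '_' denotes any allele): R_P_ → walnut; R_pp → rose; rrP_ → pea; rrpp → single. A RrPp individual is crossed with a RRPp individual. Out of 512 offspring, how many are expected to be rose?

Cross: RrPp × RRPp — consider each gene separately:
R gene: Rr × RR → 2 RR, 2 Rr → 4 R_ (out of 4)
P gene: Pp × Pp → 1 PP, 2 Pp, 1 pp → 3 P_ : 1 pp (out of 4)
Genotype classes (out of 4 × 4 = 16): R_P_ = 4×3 = 12; R_pp = 4×1 = 4
Apply the phenotype rules: R_P_ (12) → walnut; R_pp (4) → rose
Phenotype counts (out of 16): 12 walnut, 4 rose
rose: 4 out of 16 → fraction 1/4
Expected count = 1/4 × 512 = 128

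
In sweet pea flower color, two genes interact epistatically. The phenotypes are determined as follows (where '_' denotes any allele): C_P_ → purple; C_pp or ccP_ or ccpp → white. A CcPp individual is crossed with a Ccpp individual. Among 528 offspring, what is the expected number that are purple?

Cross: CcPp × Ccpp — consider each gene separately:
C gene: Cc × Cc → 1 CC, 2 Cc, 1 cc → 3 C_ : 1 cc (out of 4)
P gene: Pp × pp → 2 Pp, 2 pp → 2 P_ : 2 pp (out of 4)
Genotype classes (out of 4 × 4 = 16): C_P_ = 3×2 = 6; C_pp = 3×2 = 6; ccP_ = 1×2 = 2; ccpp = 1×2 = 2
Apply the phenotype rules: C_P_ (6) → purple; C_pp (6) + ccP_ (2) + ccpp (2) → white
Phenotype counts (out of 16): 6 purple, 10 white
purple: 6 out of 16 → fraction 3/8
Expected count = 3/8 × 528 = 198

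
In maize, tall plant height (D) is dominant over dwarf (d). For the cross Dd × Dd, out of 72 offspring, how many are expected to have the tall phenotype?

Punnett square for Dd × Dd:
Offspring genotypes: 1 DD, 2 Dd, 1 dd
Total offspring: 4
Count with target: 3
Probability: 3/4
Expected count = 3/4 × 72 = 54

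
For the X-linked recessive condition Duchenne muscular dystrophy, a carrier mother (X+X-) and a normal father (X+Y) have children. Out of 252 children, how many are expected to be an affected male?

Cross: X+X- × X+Y
Offspring: 1 X+X+, 1 X+Y, 1 X+X-, 1 X-Y
Probability of an affected male: 1/4
Expected count = 1/4 × 252 = 63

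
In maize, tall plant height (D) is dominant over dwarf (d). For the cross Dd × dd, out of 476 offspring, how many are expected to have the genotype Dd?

Punnett square for Dd × dd:
Offspring genotypes: 2 Dd, 2 dd
Total offspring: 4
Count with target: 2
Probability: 2/4 = 1/2
Expected count = 1/2 × 476 = 238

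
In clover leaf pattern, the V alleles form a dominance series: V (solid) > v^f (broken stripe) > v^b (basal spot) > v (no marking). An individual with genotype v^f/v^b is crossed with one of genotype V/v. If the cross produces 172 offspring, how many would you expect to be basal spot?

Cross: v^f/v^b × V/v
Allele dominance: V > v^f > v^b > v
Offspring genotypes: 1 V/v^f, 1 v^f/v, 1 V/v^b, 1 v^b/v
Phenotype counts: 2 solid, 1 broken stripe, 1 basal spot
basal spot: 1 out of 4 → fraction 1/4
Expected count = 1/4 × 172 = 43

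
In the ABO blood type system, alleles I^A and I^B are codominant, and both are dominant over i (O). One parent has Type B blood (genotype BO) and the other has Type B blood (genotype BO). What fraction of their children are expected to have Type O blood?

Cross: BO × BO
Possible offspring genotypes: 1 BB, 2 BO, 1 OO
Blood type counts: 3 Type B, 1 Type O
Probability of Type O: 1/4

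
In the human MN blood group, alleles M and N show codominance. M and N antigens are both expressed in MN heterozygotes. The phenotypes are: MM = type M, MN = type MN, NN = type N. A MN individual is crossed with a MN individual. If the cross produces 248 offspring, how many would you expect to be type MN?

Punnett square for MN × MN:
Offspring genotypes: 1 MM, 2 MN, 1 NN
Phenotype counts: 1 type M, 2 type MN, 1 type N
type MN: 2 out of 4 → fraction 1/2
Expected count = 1/2 × 248 = 124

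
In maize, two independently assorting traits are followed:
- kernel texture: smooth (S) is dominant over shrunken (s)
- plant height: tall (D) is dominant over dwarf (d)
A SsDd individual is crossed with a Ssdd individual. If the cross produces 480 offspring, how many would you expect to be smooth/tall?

Dihybrid cross SsDd × Ssdd — consider each gene separately:
kernel texture: Ss × Ss → 1 SS, 2 Ss, 1 ss → 3 S_ : 1 ss (out of 4)
plant height: Dd × dd → 2 Dd, 2 dd → 2 D_ : 2 dd (out of 4)
Combine (counts out of 4 × 4 = 16): smooth/tall (S_D_) = 3×2 = 6; smooth/dwarf (S_dd) = 3×2 = 6; shrunken/tall (ssD_) = 1×2 = 2; shrunken/dwarf (ssdd) = 1×2 = 2
Phenotype counts (out of 16): 6 smooth/tall, 6 smooth/dwarf, 2 shrunken/tall, 2 shrunken/dwarf
smooth/tall: 6 out of 16 → fraction 3/8
Expected count = 3/8 × 480 = 180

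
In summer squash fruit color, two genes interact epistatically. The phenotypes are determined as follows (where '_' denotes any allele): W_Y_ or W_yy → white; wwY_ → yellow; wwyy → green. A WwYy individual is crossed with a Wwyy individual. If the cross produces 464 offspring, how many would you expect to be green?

Cross: WwYy × Wwyy — consider each gene separately:
W gene: Ww × Ww → 1 WW, 2 Ww, 1 ww → 3 W_ : 1 ww (out of 4)
Y gene: Yy × yy → 2 Yy, 2 yy → 2 Y_ : 2 yy (out of 4)
Genotype classes (out of 4 × 4 = 16): W_Y_ = 3×2 = 6; W_yy = 3×2 = 6; wwY_ = 1×2 = 2; wwyy = 1×2 = 2
Apply the phenotype rules: W_Y_ (6) + W_yy (6) → white; wwY_ (2) → yellow; wwyy (2) → green
Phenotype counts (out of 16): 12 white, 2 yellow, 2 green
green: 2 out of 16 → fraction 1/8
Expected count = 1/8 × 464 = 58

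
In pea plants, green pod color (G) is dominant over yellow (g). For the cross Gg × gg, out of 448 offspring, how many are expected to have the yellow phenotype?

Punnett square for Gg × gg:
Offspring genotypes: 2 Gg, 2 gg
Total offspring: 4
Count with target: 2
Probability: 2/4 = 1/2
Expected count = 1/2 × 448 = 224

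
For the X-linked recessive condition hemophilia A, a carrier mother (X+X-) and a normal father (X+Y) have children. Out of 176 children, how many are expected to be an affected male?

Cross: X+X- × X+Y
Offspring: 1 X+X+, 1 X+Y, 1 X+X-, 1 X-Y
Probability of an affected male: 1/4
Expected count = 1/4 × 176 = 44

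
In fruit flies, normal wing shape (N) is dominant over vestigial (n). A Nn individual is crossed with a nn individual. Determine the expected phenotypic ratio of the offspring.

Punnett square for Nn × nn:
Offspring genotypes: 2 Nn, 2 nn
normal: 2, vestigial: 2
Ratio: 1:1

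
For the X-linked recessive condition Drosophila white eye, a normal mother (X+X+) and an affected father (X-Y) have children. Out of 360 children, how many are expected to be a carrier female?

Cross: X+X+ × X-Y
Offspring: 2 X+X-, 2 X+Y
Probability of a carrier female: 2/4 = 1/2
Expected count = 1/2 × 360 = 180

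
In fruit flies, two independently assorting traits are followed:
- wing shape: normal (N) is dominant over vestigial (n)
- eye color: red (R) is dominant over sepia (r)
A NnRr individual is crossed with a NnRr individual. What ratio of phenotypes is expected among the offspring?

Dihybrid cross NnRr × NnRr — consider each gene separately:
wing shape: Nn × Nn → 1 NN, 2 Nn, 1 nn → 3 N_ : 1 nn (out of 4)
eye color: Rr × Rr → 1 RR, 2 Rr, 1 rr → 3 R_ : 1 rr (out of 4)
Combine (counts out of 4 × 4 = 16): normal/red (N_R_) = 3×3 = 9; normal/sepia (N_rr) = 3×1 = 3; vestigial/red (nnR_) = 1×3 = 3; vestigial/sepia (nnrr) = 1×1 = 1
Phenotype counts (out of 16): 9 normal/red, 3 normal/sepia, 3 vestigial/red, 1 vestigial/sepia
Ratio: 9 normal/red : 3 normal/sepia : 3 vestigial/red : 1 vestigial/sepia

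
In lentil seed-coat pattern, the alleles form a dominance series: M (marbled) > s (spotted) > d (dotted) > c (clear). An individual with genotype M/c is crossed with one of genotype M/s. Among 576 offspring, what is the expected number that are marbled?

Cross: M/c × M/s
Allele dominance: M > s > d > c
Offspring genotypes: 1 M/M, 1 M/s, 1 M/c, 1 s/c
Phenotype counts: 3 marbled, 1 spotted
marbled: 3 out of 4 → fraction 3/4
Expected count = 3/4 × 576 = 432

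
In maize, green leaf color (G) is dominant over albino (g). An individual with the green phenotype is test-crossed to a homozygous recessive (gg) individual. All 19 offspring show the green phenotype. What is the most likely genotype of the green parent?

Test cross: ? × gg
All offspring are green.
If the unknown parent were heterozygous (Gg), about half of 19 offspring would be albino; none are. The unknown parent is most likely homozygous dominant (GG).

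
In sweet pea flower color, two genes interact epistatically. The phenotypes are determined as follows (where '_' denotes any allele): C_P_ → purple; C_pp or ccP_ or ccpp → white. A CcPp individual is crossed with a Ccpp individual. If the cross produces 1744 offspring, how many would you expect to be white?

Cross: CcPp × Ccpp — consider each gene separately:
C gene: Cc × Cc → 1 CC, 2 Cc, 1 cc → 3 C_ : 1 cc (out of 4)
P gene: Pp × pp → 2 Pp, 2 pp → 2 P_ : 2 pp (out of 4)
Genotype classes (out of 4 × 4 = 16): C_P_ = 3×2 = 6; C_pp = 3×2 = 6; ccP_ = 1×2 = 2; ccpp = 1×2 = 2
Apply the phenotype rules: C_P_ (6) → purple; C_pp (6) + ccP_ (2) + ccpp (2) → white
Phenotype counts (out of 16): 6 purple, 10 white
white: 10 out of 16 → fraction 5/8
Expected count = 5/8 × 1744 = 1090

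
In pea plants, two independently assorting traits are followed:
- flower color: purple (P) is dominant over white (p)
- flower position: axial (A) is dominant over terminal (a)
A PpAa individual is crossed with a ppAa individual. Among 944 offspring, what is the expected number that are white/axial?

Dihybrid cross PpAa × ppAa — consider each gene separately:
flower color: Pp × pp → 2 Pp, 2 pp → 2 P_ : 2 pp (out of 4)
flower position: Aa × Aa → 1 AA, 2 Aa, 1 aa → 3 A_ : 1 aa (out of 4)
Combine (counts out of 4 × 4 = 16): purple/axial (P_A_) = 2×3 = 6; purple/terminal (P_aa) = 2×1 = 2; white/axial (ppA_) = 2×3 = 6; white/terminal (ppaa) = 2×1 = 2
Phenotype counts (out of 16): 6 purple/axial, 2 purple/terminal, 6 white/axial, 2 white/terminal
white/axial: 6 out of 16 → fraction 3/8
Expected count = 3/8 × 944 = 354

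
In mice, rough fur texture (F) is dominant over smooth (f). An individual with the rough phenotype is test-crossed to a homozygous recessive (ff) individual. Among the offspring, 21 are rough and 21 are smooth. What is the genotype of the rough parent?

Test cross: ? × ff
Offspring: 21 rough, 21 smooth — approximately 1:1.
A 1:1 ratio in a test cross indicates the unknown parent is heterozygous (Ff).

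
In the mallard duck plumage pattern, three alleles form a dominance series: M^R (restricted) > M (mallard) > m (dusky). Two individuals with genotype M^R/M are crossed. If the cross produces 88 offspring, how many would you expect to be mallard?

Cross: M^R/M × M^R/M
Allele dominance: M^R > M > m
Offspring genotypes: 1 M^R/M^R, 2 M^R/M, 1 M/M
Phenotype counts: 3 restricted, 1 mallard
mallard: 1 out of 4 → fraction 1/4
Expected count = 1/4 × 88 = 22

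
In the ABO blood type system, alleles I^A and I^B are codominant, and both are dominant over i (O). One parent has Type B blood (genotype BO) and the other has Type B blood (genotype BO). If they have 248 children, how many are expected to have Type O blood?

Cross: BO × BO
Possible offspring genotypes: 1 BB, 2 BO, 1 OO
Blood type counts: 3 Type B, 1 Type O
Probability of Type O: 1/4
Expected count = 1/4 × 248 = 62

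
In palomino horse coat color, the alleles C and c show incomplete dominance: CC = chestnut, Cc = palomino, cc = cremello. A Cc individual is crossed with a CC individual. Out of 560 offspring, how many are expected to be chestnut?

Punnett square for Cc × CC:
Offspring genotypes: 2 CC, 2 Cc
Phenotype counts: 2 chestnut, 2 palomino
chestnut: 2 out of 4 → fraction 1/2
Expected count = 1/2 × 560 = 280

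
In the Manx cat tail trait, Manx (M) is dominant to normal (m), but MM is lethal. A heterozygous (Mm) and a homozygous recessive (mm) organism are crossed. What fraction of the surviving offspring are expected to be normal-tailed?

Cross: Mm × mm
Punnett square offspring (before lethality): 2 Mm, 2 mm
No MM offspring are produced in this cross.
normal-tailed: 2 out of 4
Probability: 2/4 = 1/2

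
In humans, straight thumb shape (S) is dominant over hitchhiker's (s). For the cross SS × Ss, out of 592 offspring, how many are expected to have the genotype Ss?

Punnett square for SS × Ss:
Offspring genotypes: 2 SS, 2 Ss
Total offspring: 4
Count with target: 2
Probability: 2/4 = 1/2
Expected count = 1/2 × 592 = 296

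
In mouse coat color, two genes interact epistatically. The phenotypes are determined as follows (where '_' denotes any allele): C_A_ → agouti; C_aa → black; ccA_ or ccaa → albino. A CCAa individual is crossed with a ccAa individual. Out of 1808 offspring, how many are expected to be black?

Cross: CCAa × ccAa — consider each gene separately:
C gene: CC × cc → 4 Cc → 4 C_ (out of 4)
A gene: Aa × Aa → 1 AA, 2 Aa, 1 aa → 3 A_ : 1 aa (out of 4)
Genotype classes (out of 4 × 4 = 16): C_A_ = 4×3 = 12; C_aa = 4×1 = 4
Apply the phenotype rules: C_A_ (12) → agouti; C_aa (4) → black
Phenotype counts (out of 16): 12 agouti, 4 black
black: 4 out of 16 → fraction 1/4
Expected count = 1/4 × 1808 = 452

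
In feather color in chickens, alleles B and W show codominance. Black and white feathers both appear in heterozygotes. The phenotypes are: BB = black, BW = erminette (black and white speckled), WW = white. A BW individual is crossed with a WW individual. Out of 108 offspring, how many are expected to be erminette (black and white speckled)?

Punnett square for BW × WW:
Offspring genotypes: 2 BW, 2 WW
Phenotype counts: 2 erminette (black and white speckled), 2 white
erminette (black and white speckled): 2 out of 4 → fraction 1/2
Expected count = 1/2 × 108 = 54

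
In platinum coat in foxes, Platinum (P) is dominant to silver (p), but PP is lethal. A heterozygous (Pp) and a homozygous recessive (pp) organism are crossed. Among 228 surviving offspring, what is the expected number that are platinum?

Cross: Pp × pp
Punnett square offspring (before lethality): 2 Pp, 2 pp
No PP offspring are produced in this cross.
platinum: 2 out of 4 → fraction 1/2
Expected count = 1/2 × 228 = 114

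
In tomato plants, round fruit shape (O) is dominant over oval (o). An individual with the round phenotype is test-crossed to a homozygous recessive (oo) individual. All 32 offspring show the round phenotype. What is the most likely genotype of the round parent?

Test cross: ? × oo
All offspring are round.
If the unknown parent were heterozygous (Oo), about half of 32 offspring would be oval; none are. The unknown parent is most likely homozygous dominant (OO).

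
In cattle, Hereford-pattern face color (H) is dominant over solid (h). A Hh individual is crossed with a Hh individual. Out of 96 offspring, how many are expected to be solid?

Punnett square for Hh × Hh:
Offspring genotypes: 1 HH, 2 Hh, 1 hh
Hereford-pattern: 3, solid: 1
solid: 1 out of 4 → fraction 1/4
Expected count = 1/4 × 96 = 24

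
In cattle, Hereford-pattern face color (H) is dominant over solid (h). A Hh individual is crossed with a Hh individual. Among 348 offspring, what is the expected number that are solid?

Punnett square for Hh × Hh:
Offspring genotypes: 1 HH, 2 Hh, 1 hh
Hereford-pattern: 3, solid: 1
solid: 1 out of 4 → fraction 1/4
Expected count = 1/4 × 348 = 87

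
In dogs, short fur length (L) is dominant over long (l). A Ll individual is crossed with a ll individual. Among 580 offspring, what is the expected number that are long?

Punnett square for Ll × ll:
Offspring genotypes: 2 Ll, 2 ll
short: 2, long: 2
long: 2 out of 4 → fraction 1/2
Expected count = 1/2 × 580 = 290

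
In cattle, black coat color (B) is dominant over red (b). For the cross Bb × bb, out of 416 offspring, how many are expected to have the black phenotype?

Punnett square for Bb × bb:
Offspring genotypes: 2 Bb, 2 bb
Total offspring: 4
Count with target: 2
Probability: 2/4 = 1/2
Expected count = 1/2 × 416 = 208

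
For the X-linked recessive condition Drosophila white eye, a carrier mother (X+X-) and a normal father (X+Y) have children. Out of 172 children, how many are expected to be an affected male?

Cross: X+X- × X+Y
Offspring: 1 X+X+, 1 X+Y, 1 X+X-, 1 X-Y
Probability of an affected male: 1/4
Expected count = 1/4 × 172 = 43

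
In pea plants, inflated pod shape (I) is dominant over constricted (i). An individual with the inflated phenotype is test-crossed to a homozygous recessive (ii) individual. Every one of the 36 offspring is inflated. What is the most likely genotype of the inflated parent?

Test cross: ? × ii
All offspring are inflated.
If the unknown parent were heterozygous (Ii), about half of 36 offspring would be constricted; none are. The unknown parent is most likely homozygous dominant (II).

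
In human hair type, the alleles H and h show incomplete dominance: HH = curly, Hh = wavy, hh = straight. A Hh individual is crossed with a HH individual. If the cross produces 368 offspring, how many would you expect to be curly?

Punnett square for Hh × HH:
Offspring genotypes: 2 HH, 2 Hh
Phenotype counts: 2 curly, 2 wavy
curly: 2 out of 4 → fraction 1/2
Expected count = 1/2 × 368 = 184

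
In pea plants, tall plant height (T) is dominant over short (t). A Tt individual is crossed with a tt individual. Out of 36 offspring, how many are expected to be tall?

Punnett square for Tt × tt:
Offspring genotypes: 2 Tt, 2 tt
tall: 2, short: 2
tall: 2 out of 4 → fraction 1/2
Expected count = 1/2 × 36 = 18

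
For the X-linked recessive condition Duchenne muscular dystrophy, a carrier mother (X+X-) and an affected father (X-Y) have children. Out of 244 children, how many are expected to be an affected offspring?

Cross: X+X- × X-Y
Offspring: 1 X+X-, 1 X+Y, 1 X-X-, 1 X-Y
Probability of an affected offspring: 2/4 = 1/2
Expected count = 1/2 × 244 = 122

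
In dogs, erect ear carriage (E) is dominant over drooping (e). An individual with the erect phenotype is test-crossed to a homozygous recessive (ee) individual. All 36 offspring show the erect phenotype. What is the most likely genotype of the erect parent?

Test cross: ? × ee
All offspring are erect.
If the unknown parent were heterozygous (Ee), about half of 36 offspring would be drooping; none are. The unknown parent is most likely homozygous dominant (EE).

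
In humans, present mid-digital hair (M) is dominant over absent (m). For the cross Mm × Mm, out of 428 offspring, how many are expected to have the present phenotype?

Punnett square for Mm × Mm:
Offspring genotypes: 1 MM, 2 Mm, 1 mm
Total offspring: 4
Count with target: 3
Probability: 3/4
Expected count = 3/4 × 428 = 321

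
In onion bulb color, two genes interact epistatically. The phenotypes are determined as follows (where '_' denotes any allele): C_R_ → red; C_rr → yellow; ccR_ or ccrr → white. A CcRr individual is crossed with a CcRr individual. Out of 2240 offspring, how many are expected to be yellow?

Cross: CcRr × CcRr — consider each gene separately:
C gene: Cc × Cc → 1 CC, 2 Cc, 1 cc → 3 C_ : 1 cc (out of 4)
R gene: Rr × Rr → 1 RR, 2 Rr, 1 rr → 3 R_ : 1 rr (out of 4)
Genotype classes (out of 4 × 4 = 16): C_R_ = 3×3 = 9; C_rr = 3×1 = 3; ccR_ = 1×3 = 3; ccrr = 1×1 = 1
Apply the phenotype rules: C_R_ (9) → red; C_rr (3) → yellow; ccR_ (3) + ccrr (1) → white
Phenotype counts (out of 16): 9 red, 3 yellow, 4 white
yellow: 3 out of 16 → fraction 3/16
Expected count = 3/16 × 2240 = 420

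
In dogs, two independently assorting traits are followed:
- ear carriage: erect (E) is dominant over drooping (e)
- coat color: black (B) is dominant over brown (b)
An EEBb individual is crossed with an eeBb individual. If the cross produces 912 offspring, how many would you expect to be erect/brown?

Dihybrid cross EEBb × eeBb — consider each gene separately:
ear carriage: EE × ee → 4 Ee → 4 E_ (out of 4)
coat color: Bb × Bb → 1 BB, 2 Bb, 1 bb → 3 B_ : 1 bb (out of 4)
Combine (counts out of 4 × 4 = 16): erect/black (E_B_) = 4×3 = 12; erect/brown (E_bb) = 4×1 = 4
Phenotype counts (out of 16): 12 erect/black, 4 erect/brown
erect/brown: 4 out of 16 → fraction 1/4
Expected count = 1/4 × 912 = 228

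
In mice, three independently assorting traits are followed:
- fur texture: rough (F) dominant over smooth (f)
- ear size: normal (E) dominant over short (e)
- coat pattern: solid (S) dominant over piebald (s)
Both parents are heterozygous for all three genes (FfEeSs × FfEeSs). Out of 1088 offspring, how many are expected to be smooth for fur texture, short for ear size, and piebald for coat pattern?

Trihybrid cross: FfEeSs × FfEeSs
Each trait segregates independently with a 3:1 phenotypic ratio, so each gene contributes 3/4 (dominant) or 1/4 (recessive).
Target: smooth (fur texture), short (ear size), piebald (coat pattern)
Probability = product of independent per-trait probabilities
= 1/4 × 1/4 × 1/4 = 1/64
Expected count = 1/64 × 1088 = 17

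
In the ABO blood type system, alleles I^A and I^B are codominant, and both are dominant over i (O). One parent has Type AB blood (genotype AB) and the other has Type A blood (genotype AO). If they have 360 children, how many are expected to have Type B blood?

Cross: AB × AO
Possible offspring genotypes: 1 AA, 1 AO, 1 AB, 1 BO
Blood type counts: 2 Type A, 1 Type AB, 1 Type B
Probability of Type B: 1/4
Expected count = 1/4 × 360 = 90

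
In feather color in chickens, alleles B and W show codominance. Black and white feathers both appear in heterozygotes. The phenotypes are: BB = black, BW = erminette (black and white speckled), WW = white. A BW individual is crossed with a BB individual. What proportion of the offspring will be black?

Punnett square for BW × BB:
Offspring genotypes: 2 BB, 2 BW
Phenotype counts: 2 black, 2 erminette (black and white speckled)
black: 2 out of 4
Probability: 2/4 = 1/2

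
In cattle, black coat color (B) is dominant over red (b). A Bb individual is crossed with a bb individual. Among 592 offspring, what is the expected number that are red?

Punnett square for Bb × bb:
Offspring genotypes: 2 Bb, 2 bb
black: 2, red: 2
red: 2 out of 4 → fraction 1/2
Expected count = 1/2 × 592 = 296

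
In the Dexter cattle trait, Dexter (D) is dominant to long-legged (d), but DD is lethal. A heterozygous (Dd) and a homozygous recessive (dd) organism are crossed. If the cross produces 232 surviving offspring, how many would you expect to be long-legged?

Cross: Dd × dd
Punnett square offspring (before lethality): 2 Dd, 2 dd
No DD offspring are produced in this cross.
long-legged: 2 out of 4 → fraction 1/2
Expected count = 1/2 × 232 = 116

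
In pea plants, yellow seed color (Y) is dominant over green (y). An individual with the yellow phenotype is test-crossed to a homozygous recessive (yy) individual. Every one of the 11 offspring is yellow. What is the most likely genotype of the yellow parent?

Test cross: ? × yy
All offspring are yellow.
If the unknown parent were heterozygous (Yy), about half of 11 offspring would be green; none are. The unknown parent is most likely homozygous dominant (YY).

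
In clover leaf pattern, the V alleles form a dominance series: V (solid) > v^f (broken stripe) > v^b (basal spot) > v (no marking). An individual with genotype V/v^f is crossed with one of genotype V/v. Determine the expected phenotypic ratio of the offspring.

Cross: V/v^f × V/v
Allele dominance: V > v^f > v^b > v
Offspring genotypes: 1 V/V, 1 V/v, 1 V/v^f, 1 v^f/v
Phenotype counts: 3 solid, 1 broken stripe
Ratio: 3 solid : 1 broken stripe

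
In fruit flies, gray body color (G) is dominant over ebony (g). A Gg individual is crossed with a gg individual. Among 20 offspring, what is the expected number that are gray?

Punnett square for Gg × gg:
Offspring genotypes: 2 Gg, 2 gg
gray: 2, ebony: 2
gray: 2 out of 4 → fraction 1/2
Expected count = 1/2 × 20 = 10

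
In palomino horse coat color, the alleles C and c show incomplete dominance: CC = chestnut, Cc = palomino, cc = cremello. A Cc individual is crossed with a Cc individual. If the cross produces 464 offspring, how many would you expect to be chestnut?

Punnett square for Cc × Cc:
Offspring genotypes: 1 CC, 2 Cc, 1 cc
Phenotype counts: 1 chestnut, 2 palomino, 1 cremello
chestnut: 1 out of 4 → fraction 1/4
Expected count = 1/4 × 464 = 116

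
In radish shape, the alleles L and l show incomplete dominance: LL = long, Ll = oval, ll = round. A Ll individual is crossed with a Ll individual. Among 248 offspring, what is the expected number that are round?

Punnett square for Ll × Ll:
Offspring genotypes: 1 LL, 2 Ll, 1 ll
Phenotype counts: 1 long, 2 oval, 1 round
round: 1 out of 4 → fraction 1/4
Expected count = 1/4 × 248 = 62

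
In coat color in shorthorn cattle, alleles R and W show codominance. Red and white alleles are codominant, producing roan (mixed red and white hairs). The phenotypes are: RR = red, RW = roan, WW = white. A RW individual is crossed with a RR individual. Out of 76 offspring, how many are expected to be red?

Punnett square for RW × RR:
Offspring genotypes: 2 RR, 2 RW
Phenotype counts: 2 red, 2 roan
red: 2 out of 4 → fraction 1/2
Expected count = 1/2 × 76 = 38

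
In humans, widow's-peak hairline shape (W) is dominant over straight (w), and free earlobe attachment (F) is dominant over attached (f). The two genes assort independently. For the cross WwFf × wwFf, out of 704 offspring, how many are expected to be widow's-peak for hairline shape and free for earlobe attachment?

Dihybrid cross WwFf × wwFf — consider each gene separately:
hairline shape: Ww × ww → 2 Ww, 2 ww → 2 W_ : 2 ww (out of 4)
earlobe attachment: Ff × Ff → 1 FF, 2 Ff, 1 ff → 3 F_ : 1 ff (out of 4)
Looking for: widow's-peak (W_) and free (F_)
P(widow's-peak) = 2/4, P(free) = 3/4
P(both) = 2/4 × 3/4 = 6/16 = 3/8
Expected count = 3/8 × 704 = 264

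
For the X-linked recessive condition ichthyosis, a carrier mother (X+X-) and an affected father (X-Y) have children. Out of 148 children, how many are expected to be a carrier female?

Cross: X+X- × X-Y
Offspring: 1 X+X-, 1 X+Y, 1 X-X-, 1 X-Y
Probability of a carrier female: 1/4
Expected count = 1/4 × 148 = 37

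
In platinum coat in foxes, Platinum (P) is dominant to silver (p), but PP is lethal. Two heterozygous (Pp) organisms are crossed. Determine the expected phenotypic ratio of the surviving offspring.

Cross: Pp × Pp
Punnett square offspring (before lethality): 1 PP, 2 Pp, 1 pp
The PP genotype is lethal (embryos die); surviving offspring: 2 Pp, 1 pp
Ratio: 2 platinum : 1 silver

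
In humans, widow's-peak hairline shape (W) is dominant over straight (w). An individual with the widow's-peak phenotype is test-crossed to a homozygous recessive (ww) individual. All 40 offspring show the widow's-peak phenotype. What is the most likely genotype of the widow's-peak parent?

Test cross: ? × ww
All offspring are widow's-peak.
If the unknown parent were heterozygous (Ww), about half of 40 offspring would be straight; none are. The unknown parent is most likely homozygous dominant (WW).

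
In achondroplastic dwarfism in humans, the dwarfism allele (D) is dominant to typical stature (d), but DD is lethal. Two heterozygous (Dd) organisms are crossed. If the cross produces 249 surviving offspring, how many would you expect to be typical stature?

Cross: Dd × Dd
Punnett square offspring (before lethality): 1 DD, 2 Dd, 1 dd
The DD genotype is lethal (embryos die); surviving offspring: 2 Dd, 1 dd
typical stature: 1 out of 3 → fraction 1/3
Expected count = 1/3 × 249 = 83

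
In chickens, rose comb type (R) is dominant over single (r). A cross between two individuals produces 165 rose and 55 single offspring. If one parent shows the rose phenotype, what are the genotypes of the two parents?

Observed offspring: 165 rose, 55 single
The observed ratio simplifies to 3:1. Single (rr) offspring appear, so each parent must contribute one r allele. The parent stated to show rose carries R, so it is Rr. The other parent is then either Rr or rr: Rr × rr would give a 1:1 split, whereas Rr × Rr gives 3:1 — matching the data. So both parents are heterozygous (Rr × Rr).
Parent genotypes: Rr × Rr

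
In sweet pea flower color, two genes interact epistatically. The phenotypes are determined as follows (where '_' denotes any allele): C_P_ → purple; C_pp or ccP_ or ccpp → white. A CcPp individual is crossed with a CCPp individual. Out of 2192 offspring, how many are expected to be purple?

Cross: CcPp × CCPp — consider each gene separately:
C gene: Cc × CC → 2 CC, 2 Cc → 4 C_ (out of 4)
P gene: Pp × Pp → 1 PP, 2 Pp, 1 pp → 3 P_ : 1 pp (out of 4)
Genotype classes (out of 4 × 4 = 16): C_P_ = 4×3 = 12; C_pp = 4×1 = 4
Apply the phenotype rules: C_P_ (12) → purple; C_pp (4) → white
Phenotype counts (out of 16): 12 purple, 4 white
purple: 12 out of 16 → fraction 3/4
Expected count = 3/4 × 2192 = 1644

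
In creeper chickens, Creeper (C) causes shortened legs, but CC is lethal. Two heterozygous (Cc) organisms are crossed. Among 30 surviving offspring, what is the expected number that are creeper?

Cross: Cc × Cc
Punnett square offspring (before lethality): 1 CC, 2 Cc, 1 cc
The CC genotype is lethal (embryos die); surviving offspring: 2 Cc, 1 cc
creeper: 2 out of 3 → fraction 2/3
Expected count = 2/3 × 30 = 20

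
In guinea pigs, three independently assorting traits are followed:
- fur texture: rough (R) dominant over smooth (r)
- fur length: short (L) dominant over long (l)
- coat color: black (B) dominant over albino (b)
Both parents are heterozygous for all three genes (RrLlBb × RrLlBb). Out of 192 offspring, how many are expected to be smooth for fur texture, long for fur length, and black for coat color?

Trihybrid cross: RrLlBb × RrLlBb
Each trait segregates independently with a 3:1 phenotypic ratio, so each gene contributes 3/4 (dominant) or 1/4 (recessive).
Target: smooth (fur texture), long (fur length), black (coat color)
Probability = product of independent per-trait probabilities
= 1/4 × 1/4 × 3/4 = 3/64
Expected count = 3/64 × 192 = 9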